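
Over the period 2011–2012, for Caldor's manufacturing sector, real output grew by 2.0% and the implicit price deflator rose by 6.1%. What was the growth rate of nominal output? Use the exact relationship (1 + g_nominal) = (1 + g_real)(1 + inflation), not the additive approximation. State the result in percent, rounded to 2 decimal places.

(1 + g_nom) = (1 + g_real)(1 + π) = 1.0200 × 1.0610 = 1.08222.

8.22%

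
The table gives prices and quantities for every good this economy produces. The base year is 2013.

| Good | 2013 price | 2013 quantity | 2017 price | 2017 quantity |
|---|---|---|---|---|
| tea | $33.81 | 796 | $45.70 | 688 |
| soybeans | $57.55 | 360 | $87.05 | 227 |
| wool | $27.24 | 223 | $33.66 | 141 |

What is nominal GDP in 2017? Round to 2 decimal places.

Nominal GDP 2017 = Σ (p_2017 × q_2017) = 45.70·688 + 87.05·227 + 33.66·141 = 55948.01.

$55948.01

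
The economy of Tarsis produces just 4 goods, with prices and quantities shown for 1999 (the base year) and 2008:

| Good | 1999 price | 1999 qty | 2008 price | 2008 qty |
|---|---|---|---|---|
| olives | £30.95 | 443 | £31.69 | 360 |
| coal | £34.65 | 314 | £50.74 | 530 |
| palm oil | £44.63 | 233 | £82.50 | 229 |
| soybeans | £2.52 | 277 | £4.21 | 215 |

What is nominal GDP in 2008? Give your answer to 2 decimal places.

£58098.25

Nominal GDP 2008 = Σ (p_2008 × q_2008) = 31.69·360 + 50.74·530 + 82.50·229 + 4.21·215 = 58098.25.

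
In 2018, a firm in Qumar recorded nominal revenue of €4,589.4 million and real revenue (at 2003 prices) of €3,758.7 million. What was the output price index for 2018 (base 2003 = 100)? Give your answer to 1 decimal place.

output price index = (Nominal / Real) × 100 = 4589.4 / 3758.7 × 100 = 122.10.

122.1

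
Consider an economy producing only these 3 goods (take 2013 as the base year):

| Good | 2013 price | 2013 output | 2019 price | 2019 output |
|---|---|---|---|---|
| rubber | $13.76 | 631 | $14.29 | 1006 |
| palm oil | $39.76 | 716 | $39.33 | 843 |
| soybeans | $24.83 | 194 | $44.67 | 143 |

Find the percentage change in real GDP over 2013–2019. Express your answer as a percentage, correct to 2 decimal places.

21.31%

Real GDP 2013 = Nominal GDP 2013 = 13.76·631 + 39.76·716 + 24.83·194 = 41967.74.
Real GDP 2019 (at 2013 prices) = 13.76·1006 + 39.76·843 + 24.83·143 = 50910.93.
Real growth = 50910.93/41967.74 − 1 = 0.2131.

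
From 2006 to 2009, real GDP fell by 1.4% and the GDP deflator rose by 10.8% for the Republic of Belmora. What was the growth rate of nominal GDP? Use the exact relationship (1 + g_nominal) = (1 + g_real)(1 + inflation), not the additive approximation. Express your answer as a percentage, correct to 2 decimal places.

9.25%

(1 + g_nom) = (1 + g_real)(1 + π) = 0.9860 × 1.1080 = 1.09249.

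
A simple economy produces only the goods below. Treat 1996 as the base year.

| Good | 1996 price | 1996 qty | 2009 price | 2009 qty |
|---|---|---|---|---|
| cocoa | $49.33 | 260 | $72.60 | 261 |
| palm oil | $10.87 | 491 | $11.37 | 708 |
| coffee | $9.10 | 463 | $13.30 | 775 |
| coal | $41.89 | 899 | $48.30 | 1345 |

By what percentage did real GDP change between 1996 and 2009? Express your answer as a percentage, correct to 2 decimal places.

Real GDP 1996 = Nominal GDP 1996 = 49.33·260 + 10.87·491 + 9.10·463 + 41.89·899 = 60035.38.
Real GDP 2009 (at 1996 prices) = 49.33·261 + 10.87·708 + 9.10·775 + 41.89·1345 = 83965.64.
Real growth = 83965.64/60035.38 − 1 = 0.3986.

39.86%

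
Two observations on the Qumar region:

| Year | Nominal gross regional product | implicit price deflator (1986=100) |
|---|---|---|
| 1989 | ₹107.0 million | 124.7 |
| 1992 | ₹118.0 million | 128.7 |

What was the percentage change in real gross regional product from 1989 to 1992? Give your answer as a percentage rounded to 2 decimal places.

6.85%

Real gross regional product 1989 = 107.0 / 1.247 = 85.81.
Real gross regional product 1992 = 118.0 / 1.287 = 91.69.
Real growth = 91.69 / 85.81 − 1 = 0.0685.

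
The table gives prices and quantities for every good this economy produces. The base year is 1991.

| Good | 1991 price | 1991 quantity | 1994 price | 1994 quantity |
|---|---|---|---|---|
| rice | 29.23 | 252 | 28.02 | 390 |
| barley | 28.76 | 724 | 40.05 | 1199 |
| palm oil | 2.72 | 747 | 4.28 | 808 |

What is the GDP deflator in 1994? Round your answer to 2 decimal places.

129.79

Nominal GDP 1994 = 28.02·390 + 40.05·1199 + 4.28·808 = 62405.99.
Real GDP 1994 (at 1991 prices) = 29.23·390 + 28.76·1199 + 2.72·808 = 48080.70.
Deflator = Nominal/Real × 100 = 62405.99/48080.70 × 100 = 129.794.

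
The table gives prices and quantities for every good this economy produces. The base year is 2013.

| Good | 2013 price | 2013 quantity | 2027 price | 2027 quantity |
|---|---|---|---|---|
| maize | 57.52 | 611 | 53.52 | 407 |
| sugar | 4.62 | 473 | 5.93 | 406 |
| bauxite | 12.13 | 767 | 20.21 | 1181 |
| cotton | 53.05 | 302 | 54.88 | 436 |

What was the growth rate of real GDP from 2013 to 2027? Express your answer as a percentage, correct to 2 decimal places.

0.14%

Real GDP 2013 = Nominal GDP 2013 = 57.52·611 + 4.62·473 + 12.13·767 + 53.05·302 = 62654.79.
Real GDP 2027 (at 2013 prices) = 57.52·407 + 4.62·406 + 12.13·1181 + 53.05·436 = 62741.69.
Real growth = 62741.69/62654.79 − 1 = 0.0014.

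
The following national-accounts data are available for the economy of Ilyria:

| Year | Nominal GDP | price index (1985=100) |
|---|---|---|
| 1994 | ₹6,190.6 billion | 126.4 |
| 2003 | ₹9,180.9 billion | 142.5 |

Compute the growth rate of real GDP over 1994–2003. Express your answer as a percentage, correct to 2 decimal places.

Real GDP 1994 = 6190.6 / 1.264 = 4897.63.
Real GDP 2003 = 9180.9 / 1.425 = 6442.74.
Real growth = 6442.74 / 4897.63 − 1 = 0.3155.

31.55%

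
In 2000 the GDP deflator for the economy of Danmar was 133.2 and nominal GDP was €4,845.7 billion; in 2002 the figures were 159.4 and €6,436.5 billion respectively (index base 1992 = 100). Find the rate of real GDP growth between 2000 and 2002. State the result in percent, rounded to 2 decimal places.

Deflate each year: 2000 → 4845.7/1.332 = 3637.91; 2002 → 6436.5/1.594 = 4037.95.
So real GDP changed by 4037.95/3637.91 − 1 = 0.1100, i.e. 11.00%.

11.00%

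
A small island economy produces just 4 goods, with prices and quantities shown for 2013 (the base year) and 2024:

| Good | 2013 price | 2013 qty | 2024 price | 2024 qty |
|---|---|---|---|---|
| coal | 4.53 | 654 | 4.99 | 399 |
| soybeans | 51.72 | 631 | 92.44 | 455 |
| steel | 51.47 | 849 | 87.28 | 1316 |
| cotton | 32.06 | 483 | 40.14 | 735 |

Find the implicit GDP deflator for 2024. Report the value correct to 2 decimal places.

161.54

Nominal GDP 2024 = 4.99·399 + 92.44·455 + 87.28·1316 + 40.14·735 = 188414.59.
Real GDP 2024 (at 2013 prices) = 4.53·399 + 51.72·455 + 51.47·1316 + 32.06·735 = 116638.69.
Deflator = Nominal/Real × 100 = 188414.59/116638.69 × 100 = 161.537.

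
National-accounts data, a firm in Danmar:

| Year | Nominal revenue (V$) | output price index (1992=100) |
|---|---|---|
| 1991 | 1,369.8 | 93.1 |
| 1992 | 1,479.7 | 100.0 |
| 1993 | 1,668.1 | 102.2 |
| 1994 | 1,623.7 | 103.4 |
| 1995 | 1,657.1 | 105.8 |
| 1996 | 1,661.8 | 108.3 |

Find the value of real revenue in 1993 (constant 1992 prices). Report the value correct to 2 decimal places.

Real revenue 1993 = 1668.1 / 1.022 = 1632.19.

V$1,632.19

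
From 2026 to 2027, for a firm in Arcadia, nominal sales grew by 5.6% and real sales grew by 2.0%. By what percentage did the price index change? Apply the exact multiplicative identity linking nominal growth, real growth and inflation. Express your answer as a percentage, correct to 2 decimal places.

3.53%

(1 + g_nom) = (1 + g_real)(1 + π), so π = 1.0560 / 1.0200 − 1 = 0.03529.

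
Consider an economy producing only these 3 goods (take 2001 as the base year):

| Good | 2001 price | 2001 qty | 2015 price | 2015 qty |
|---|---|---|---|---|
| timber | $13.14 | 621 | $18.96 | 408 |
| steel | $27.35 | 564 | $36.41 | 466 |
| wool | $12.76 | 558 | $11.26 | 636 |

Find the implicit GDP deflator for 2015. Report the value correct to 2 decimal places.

121.52

Nominal GDP 2015 = 18.96·408 + 36.41·466 + 11.26·636 = 31864.10.
Real GDP 2015 (at 2001 prices) = 13.14·408 + 27.35·466 + 12.76·636 = 26221.58.
Deflator = Nominal/Real × 100 = 31864.10/26221.58 × 100 = 121.519.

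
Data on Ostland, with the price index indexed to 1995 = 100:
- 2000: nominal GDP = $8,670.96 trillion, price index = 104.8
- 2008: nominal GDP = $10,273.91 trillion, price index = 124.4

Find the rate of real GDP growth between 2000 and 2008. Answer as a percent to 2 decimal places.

-0.18%

Deflate each year: 2000 → 8670.96/1.048 = 8273.82; 2008 → 10273.91/1.244 = 8258.77.
So real GDP changed by 8258.77/8273.82 − 1 = -0.0018, i.e. -0.18%.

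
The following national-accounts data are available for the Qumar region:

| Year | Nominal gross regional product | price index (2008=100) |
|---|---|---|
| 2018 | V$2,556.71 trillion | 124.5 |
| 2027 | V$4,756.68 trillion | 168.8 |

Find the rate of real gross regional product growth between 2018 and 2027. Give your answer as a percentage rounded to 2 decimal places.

Deflate each year: 2018 → 2556.71/1.245 = 2053.58; 2027 → 4756.68/1.688 = 2817.94.
So real gross regional product changed by 2817.94/2053.58 − 1 = 0.3722, i.e. 37.22%.

37.22%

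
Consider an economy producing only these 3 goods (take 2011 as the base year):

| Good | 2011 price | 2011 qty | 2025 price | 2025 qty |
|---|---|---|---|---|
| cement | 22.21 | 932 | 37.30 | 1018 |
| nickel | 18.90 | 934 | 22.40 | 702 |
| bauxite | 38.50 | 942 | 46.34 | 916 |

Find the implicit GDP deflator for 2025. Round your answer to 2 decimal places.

Nominal GDP 2025 = 37.30·1018 + 22.40·702 + 46.34·916 = 96143.64.
Real GDP 2025 (at 2011 prices) = 22.21·1018 + 18.90·702 + 38.50·916 = 71143.58.
Deflator = Nominal/Real × 100 = 96143.64/71143.58 × 100 = 135.140.

135.14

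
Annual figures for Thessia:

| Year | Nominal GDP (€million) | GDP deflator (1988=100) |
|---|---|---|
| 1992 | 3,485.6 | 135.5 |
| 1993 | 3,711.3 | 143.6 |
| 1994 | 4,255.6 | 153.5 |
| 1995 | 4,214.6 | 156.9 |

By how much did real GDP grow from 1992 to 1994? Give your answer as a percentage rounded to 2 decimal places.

Real GDP 1992 = 3485.6/1.355 = 2572.40.
Real GDP 1994 = 4255.6/1.535 = 2772.38.
Change = 2772.38/2572.40 − 1 = 0.0777.

7.77%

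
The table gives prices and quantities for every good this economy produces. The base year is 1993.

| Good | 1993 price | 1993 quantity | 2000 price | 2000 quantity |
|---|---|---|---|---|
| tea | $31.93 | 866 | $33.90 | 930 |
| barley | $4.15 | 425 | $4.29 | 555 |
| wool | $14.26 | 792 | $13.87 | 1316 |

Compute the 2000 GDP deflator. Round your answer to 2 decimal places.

102.75

Nominal GDP 2000 = 33.90·930 + 4.29·555 + 13.87·1316 = 52160.87.
Real GDP 2000 (at 1993 prices) = 31.93·930 + 4.15·555 + 14.26·1316 = 50764.31.
Deflator = Nominal/Real × 100 = 52160.87/50764.31 × 100 = 102.751.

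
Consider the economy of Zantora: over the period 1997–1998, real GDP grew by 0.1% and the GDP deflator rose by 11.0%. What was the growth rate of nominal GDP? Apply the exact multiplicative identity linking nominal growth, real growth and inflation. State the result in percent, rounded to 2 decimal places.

11.11%

(1 + g_nom) = (1 + g_real)(1 + π) = 1.0010 × 1.1100 = 1.11111.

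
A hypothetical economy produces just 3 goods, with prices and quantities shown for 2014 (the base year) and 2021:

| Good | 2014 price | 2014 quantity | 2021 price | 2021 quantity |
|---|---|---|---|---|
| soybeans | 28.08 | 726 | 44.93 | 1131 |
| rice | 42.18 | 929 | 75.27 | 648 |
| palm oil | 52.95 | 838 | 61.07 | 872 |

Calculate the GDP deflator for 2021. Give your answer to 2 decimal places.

145.20

Nominal GDP 2021 = 44.93·1131 + 75.27·648 + 61.07·872 = 152843.83.
Real GDP 2021 (at 2014 prices) = 28.08·1131 + 42.18·648 + 52.95·872 = 105263.52.
Deflator = Nominal/Real × 100 = 152843.83/105263.52 × 100 = 145.201.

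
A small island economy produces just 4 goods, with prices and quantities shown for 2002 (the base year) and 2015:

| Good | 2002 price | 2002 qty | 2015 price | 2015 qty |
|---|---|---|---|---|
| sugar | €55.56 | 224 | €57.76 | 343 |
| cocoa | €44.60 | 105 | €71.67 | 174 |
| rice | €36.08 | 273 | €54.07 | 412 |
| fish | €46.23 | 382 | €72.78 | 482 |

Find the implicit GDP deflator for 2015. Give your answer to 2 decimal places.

140.14

Nominal GDP 2015 = 57.76·343 + 71.67·174 + 54.07·412 + 72.78·482 = 89639.06.
Real GDP 2015 (at 2002 prices) = 55.56·343 + 44.60·174 + 36.08·412 + 46.23·482 = 63965.30.
Deflator = Nominal/Real × 100 = 89639.06/63965.30 × 100 = 140.137.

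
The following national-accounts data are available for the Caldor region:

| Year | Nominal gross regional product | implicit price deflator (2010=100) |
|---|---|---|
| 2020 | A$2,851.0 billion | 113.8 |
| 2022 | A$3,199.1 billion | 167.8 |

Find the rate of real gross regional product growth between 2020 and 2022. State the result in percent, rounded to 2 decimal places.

Real gross regional product 2020 = 2851.0 / 1.138 = 2505.27.
Real gross regional product 2022 = 3199.1 / 1.678 = 1906.50.
Real growth = 1906.50 / 2505.27 − 1 = -0.2390.

-23.90%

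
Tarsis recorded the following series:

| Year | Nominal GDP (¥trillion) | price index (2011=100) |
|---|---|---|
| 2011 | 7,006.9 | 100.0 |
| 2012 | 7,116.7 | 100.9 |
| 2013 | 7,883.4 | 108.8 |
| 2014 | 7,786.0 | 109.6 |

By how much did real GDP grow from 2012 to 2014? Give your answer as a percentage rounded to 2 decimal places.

0.72%

Real GDP 2012 = 7116.7/1.009 = 7053.22.
Real GDP 2014 = 7786.0/1.096 = 7104.01.
Change = 7104.01/7053.22 − 1 = 0.0072.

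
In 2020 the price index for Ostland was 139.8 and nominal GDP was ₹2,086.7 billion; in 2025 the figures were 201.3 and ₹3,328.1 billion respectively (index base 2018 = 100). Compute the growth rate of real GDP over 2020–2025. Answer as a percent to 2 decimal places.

Deflate each year: 2020 → 2086.7/1.398 = 1492.63; 2025 → 3328.1/2.013 = 1653.30.
So real GDP changed by 1653.30/1492.63 − 1 = 0.1076, i.e. 10.76%.

10.76%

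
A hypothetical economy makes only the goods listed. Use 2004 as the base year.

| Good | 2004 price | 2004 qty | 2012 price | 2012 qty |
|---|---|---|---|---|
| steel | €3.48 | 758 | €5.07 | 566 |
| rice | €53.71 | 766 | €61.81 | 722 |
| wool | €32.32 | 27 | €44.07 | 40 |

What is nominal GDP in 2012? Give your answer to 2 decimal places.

Nominal GDP 2012 = Σ (p_2012 × q_2012) = 5.07·566 + 61.81·722 + 44.07·40 = 49259.24.

€49259.24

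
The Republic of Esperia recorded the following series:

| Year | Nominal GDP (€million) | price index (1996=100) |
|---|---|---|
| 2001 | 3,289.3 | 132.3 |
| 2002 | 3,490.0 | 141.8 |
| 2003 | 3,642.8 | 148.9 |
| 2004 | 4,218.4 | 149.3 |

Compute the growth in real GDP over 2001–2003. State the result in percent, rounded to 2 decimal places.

Real GDP 2001 = 3289.3/1.323 = 2486.24.
Real GDP 2003 = 3642.8/1.489 = 2446.47.
Change = 2446.47/2486.24 − 1 = -0.0160.

-1.60%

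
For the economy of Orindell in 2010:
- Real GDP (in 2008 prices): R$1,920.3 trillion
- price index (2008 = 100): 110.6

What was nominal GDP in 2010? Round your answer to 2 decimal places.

R$2,123.85 trillion

Nominal GDP = Real × (price index/100) = 1920.3 × 1.106 = 2123.85.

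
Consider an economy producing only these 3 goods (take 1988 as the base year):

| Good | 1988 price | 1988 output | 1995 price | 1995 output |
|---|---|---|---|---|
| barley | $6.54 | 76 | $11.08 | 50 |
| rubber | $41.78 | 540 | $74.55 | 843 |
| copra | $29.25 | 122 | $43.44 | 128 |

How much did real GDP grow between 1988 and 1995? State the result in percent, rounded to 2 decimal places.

Real GDP 1988 = Nominal GDP 1988 = 6.54·76 + 41.78·540 + 29.25·122 = 26626.74.
Real GDP 1995 (at 1988 prices) = 6.54·50 + 41.78·843 + 29.25·128 = 39291.54.
Real growth = 39291.54/26626.74 − 1 = 0.4756.

47.56%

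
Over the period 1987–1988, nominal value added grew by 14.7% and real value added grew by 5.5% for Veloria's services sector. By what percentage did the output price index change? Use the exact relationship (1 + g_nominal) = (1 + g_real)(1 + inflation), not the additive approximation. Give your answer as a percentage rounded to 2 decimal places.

(1 + g_nom) = (1 + g_real)(1 + π), so π = 1.1470 / 1.0550 − 1 = 0.08720.

8.72%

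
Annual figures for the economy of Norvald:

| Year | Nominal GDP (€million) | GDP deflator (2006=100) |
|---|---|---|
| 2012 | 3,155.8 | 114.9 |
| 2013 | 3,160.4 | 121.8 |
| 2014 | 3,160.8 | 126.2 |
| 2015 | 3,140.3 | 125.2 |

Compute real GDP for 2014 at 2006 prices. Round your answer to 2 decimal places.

€2,504.60 million

Real GDP 2014 = 3160.8 / 1.262 = 2504.60.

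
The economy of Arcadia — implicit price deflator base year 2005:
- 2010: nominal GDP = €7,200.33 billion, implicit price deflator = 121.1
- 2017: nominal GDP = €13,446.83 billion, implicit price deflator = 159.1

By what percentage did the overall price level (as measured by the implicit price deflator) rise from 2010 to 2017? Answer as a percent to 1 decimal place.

Price-level change = 159.1 / 121.1 − 1 = 0.3138.

31.4%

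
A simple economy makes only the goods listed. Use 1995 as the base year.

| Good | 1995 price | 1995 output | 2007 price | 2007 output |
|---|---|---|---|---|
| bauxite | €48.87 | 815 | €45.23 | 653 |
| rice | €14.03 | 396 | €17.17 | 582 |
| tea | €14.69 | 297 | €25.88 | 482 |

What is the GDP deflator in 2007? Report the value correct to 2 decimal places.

Nominal GDP 2007 = 45.23·653 + 17.17·582 + 25.88·482 = 52002.29.
Real GDP 2007 (at 1995 prices) = 48.87·653 + 14.03·582 + 14.69·482 = 47158.15.
Deflator = Nominal/Real × 100 = 52002.29/47158.15 × 100 = 110.272.

110.27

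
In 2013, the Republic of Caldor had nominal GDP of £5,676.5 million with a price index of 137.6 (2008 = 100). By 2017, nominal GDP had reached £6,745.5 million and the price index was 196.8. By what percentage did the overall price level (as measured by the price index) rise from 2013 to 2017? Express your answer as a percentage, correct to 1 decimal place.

Price-level change = 196.8 / 137.6 − 1 = 0.4302.

43.0%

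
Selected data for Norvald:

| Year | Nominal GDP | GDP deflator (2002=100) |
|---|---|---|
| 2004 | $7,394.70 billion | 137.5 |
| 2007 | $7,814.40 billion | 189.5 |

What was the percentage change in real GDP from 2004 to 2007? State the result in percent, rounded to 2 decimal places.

-23.32%

Deflate each year: 2004 → 7394.70/1.375 = 5377.96; 2007 → 7814.40/1.895 = 4123.69.
So real GDP changed by 4123.69/5377.96 − 1 = -0.2332, i.e. -23.32%.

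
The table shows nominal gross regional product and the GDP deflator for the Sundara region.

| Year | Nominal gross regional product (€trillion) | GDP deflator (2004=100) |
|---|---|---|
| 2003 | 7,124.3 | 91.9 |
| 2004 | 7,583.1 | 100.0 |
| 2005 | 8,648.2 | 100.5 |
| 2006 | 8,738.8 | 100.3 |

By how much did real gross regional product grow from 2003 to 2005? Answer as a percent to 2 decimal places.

11.00%

Real gross regional product 2003 = 7124.3/0.919 = 7752.23.
Real gross regional product 2005 = 8648.2/1.005 = 8605.17.
Change = 8605.17/7752.23 − 1 = 0.1100.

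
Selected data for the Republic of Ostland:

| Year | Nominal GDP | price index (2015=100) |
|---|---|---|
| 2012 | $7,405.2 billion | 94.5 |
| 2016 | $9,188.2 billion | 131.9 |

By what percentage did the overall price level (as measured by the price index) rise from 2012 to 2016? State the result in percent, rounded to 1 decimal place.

Price-level change = 131.9 / 94.5 − 1 = 0.3958.

39.6%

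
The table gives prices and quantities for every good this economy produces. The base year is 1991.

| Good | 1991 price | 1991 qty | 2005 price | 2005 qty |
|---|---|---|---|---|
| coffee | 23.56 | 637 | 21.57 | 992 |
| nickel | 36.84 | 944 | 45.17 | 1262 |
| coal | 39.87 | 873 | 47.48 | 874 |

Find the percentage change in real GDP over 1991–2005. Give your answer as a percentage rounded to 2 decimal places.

Real GDP 1991 = Nominal GDP 1991 = 23.56·637 + 36.84·944 + 39.87·873 = 84591.19.
Real GDP 2005 (at 1991 prices) = 23.56·992 + 36.84·1262 + 39.87·874 = 104709.98.
Real growth = 104709.98/84591.19 − 1 = 0.2378.

23.78%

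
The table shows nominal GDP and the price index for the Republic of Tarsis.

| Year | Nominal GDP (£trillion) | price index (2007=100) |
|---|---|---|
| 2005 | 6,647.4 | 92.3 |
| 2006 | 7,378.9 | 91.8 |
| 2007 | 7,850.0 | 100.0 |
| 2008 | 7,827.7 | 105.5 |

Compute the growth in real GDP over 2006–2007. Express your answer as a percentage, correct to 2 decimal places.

-2.34%

Real GDP 2006 = 7378.9/0.918 = 8038.02.
Real GDP 2007 = 7850.0/1.000 = 7850.00.
Change = 7850.00/8038.02 − 1 = -0.0234.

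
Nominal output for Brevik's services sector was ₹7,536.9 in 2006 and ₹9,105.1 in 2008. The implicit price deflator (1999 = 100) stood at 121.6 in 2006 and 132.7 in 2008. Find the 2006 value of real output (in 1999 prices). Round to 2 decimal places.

₹6,198.11

Real output = Nominal / (implicit price deflator/100) = 7536.9 / 1.216 = 6198.11.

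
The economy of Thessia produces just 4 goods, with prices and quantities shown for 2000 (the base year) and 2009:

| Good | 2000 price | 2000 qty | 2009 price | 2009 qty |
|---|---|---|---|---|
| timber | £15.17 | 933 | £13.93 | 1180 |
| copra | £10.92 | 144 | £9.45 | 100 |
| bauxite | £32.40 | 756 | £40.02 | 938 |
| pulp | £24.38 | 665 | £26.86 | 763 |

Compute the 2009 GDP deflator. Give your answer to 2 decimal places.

Nominal GDP 2009 = 13.93·1180 + 9.45·100 + 40.02·938 + 26.86·763 = 75415.34.
Real GDP 2009 (at 2000 prices) = 15.17·1180 + 10.92·100 + 32.40·938 + 24.38·763 = 67985.74.
Deflator = Nominal/Real × 100 = 75415.34/67985.74 × 100 = 110.928.

110.93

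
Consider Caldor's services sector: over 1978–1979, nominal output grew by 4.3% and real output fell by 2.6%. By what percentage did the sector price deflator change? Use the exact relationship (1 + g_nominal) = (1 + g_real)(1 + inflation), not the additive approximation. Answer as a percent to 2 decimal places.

7.08%

(1 + g_nom) = (1 + g_real)(1 + π), so π = 1.0430 / 0.9740 − 1 = 0.07084.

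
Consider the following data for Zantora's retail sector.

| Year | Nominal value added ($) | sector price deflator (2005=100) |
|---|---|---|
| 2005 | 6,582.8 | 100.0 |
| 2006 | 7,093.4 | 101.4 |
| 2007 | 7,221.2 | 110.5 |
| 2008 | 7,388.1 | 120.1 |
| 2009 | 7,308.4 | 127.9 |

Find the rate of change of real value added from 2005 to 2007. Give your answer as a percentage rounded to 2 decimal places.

Real value added 2005 = 6582.8/1.000 = 6582.80.
Real value added 2007 = 7221.2/1.105 = 6535.02.
Change = 6535.02/6582.80 − 1 = -0.0073.

-0.73%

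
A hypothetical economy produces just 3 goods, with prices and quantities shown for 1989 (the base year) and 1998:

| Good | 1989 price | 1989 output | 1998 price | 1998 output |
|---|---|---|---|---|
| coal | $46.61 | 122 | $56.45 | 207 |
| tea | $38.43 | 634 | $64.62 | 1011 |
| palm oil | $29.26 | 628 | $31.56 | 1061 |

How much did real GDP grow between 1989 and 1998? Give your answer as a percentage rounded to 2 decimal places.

64.26%

Real GDP 1989 = Nominal GDP 1989 = 46.61·122 + 38.43·634 + 29.26·628 = 48426.32.
Real GDP 1998 (at 1989 prices) = 46.61·207 + 38.43·1011 + 29.26·1061 = 79545.86.
Real growth = 79545.86/48426.32 − 1 = 0.6426.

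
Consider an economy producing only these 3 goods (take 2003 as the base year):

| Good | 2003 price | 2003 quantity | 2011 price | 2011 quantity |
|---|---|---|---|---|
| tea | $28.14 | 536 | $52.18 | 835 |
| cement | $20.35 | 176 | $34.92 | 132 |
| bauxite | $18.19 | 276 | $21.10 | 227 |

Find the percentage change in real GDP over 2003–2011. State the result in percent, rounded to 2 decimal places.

27.98%

Real GDP 2003 = Nominal GDP 2003 = 28.14·536 + 20.35·176 + 18.19·276 = 23685.08.
Real GDP 2011 (at 2003 prices) = 28.14·835 + 20.35·132 + 18.19·227 = 30312.23.
Real growth = 30312.23/23685.08 − 1 = 0.2798.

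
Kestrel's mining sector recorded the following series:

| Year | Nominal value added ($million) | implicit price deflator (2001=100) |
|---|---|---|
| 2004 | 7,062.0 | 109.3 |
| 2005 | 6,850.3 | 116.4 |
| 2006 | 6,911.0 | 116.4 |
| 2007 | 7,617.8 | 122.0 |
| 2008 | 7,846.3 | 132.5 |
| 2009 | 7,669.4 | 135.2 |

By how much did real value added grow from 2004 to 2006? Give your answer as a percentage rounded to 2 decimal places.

-8.11%

Real value added 2004 = 7062.0/1.093 = 6461.12.
Real value added 2006 = 6911.0/1.164 = 5937.29.
Change = 5937.29/6461.12 − 1 = -0.0811.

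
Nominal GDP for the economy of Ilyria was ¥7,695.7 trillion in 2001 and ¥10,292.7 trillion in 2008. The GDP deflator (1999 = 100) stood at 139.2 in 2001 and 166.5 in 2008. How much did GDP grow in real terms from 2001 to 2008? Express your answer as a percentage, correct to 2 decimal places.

Deflate each year: 2001 → 7695.7/1.392 = 5528.52; 2008 → 10292.7/1.665 = 6181.80.
So real GDP changed by 6181.80/5528.52 − 1 = 0.1182, i.e. 11.82%.

11.82%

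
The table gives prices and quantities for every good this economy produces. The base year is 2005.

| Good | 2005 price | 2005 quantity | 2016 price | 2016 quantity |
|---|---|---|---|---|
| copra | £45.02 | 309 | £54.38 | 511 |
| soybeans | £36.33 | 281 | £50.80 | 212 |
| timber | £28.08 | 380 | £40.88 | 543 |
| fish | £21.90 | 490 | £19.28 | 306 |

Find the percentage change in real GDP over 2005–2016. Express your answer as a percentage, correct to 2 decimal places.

Real GDP 2005 = Nominal GDP 2005 = 45.02·309 + 36.33·281 + 28.08·380 + 21.90·490 = 45521.31.
Real GDP 2016 (at 2005 prices) = 45.02·511 + 36.33·212 + 28.08·543 + 21.90·306 = 52656.02.
Real growth = 52656.02/45521.31 − 1 = 0.1567.

15.67%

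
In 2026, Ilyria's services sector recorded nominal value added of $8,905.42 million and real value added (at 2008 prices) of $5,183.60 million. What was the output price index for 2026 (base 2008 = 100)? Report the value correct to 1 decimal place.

output price index = (Nominal / Real) × 100 = 8905.42 / 5183.60 × 100 = 171.80.

171.8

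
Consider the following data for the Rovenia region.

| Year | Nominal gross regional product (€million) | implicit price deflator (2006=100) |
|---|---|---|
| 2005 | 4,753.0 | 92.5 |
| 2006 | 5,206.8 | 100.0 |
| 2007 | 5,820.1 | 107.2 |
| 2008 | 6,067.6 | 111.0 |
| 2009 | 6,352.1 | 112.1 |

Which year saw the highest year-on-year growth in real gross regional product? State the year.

2007

2006: real = 5206.8/1.000 = 5206.80; growth vs 2005 (5138.38) = 1.33%.
2007: real = 5820.1/1.072 = 5429.20; growth vs 2006 (5206.80) = 4.27%.
2008: real = 6067.6/1.110 = 5466.31; growth vs 2007 (5429.20) = 0.68%.
2009: real = 6352.1/1.121 = 5666.46; growth vs 2008 (5466.31) = 3.66%.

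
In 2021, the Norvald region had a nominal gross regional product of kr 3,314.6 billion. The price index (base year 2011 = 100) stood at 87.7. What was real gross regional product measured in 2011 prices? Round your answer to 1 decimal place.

Real gross regional product = Nominal / (price index/100) = 3314.6 / 0.877 = 3779.48.

kr 3,779.5 billion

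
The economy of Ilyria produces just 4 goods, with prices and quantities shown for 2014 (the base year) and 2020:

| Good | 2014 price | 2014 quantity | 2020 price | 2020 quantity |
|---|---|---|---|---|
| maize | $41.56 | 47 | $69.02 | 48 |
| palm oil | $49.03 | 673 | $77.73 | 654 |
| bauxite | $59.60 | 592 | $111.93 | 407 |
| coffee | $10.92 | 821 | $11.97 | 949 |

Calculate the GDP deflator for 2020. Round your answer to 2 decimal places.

161.71

Nominal GDP 2020 = 69.02·48 + 77.73·654 + 111.93·407 + 11.97·949 = 111063.42.
Real GDP 2020 (at 2014 prices) = 41.56·48 + 49.03·654 + 59.60·407 + 10.92·949 = 68680.78.
Deflator = Nominal/Real × 100 = 111063.42/68680.78 × 100 = 161.710.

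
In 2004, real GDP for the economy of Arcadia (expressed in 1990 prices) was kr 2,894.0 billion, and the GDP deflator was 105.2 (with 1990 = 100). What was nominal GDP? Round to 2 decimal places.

kr 3,044.49 billion

Nominal GDP = Real × (GDP deflator/100) = 2894.0 × 1.052 = 3044.49.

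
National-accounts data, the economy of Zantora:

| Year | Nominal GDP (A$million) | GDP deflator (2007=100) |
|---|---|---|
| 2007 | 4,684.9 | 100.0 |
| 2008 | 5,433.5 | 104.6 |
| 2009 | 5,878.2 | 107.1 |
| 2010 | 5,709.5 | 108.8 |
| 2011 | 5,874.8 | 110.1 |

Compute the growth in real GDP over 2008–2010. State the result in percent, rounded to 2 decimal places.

Real GDP 2008 = 5433.5/1.046 = 5194.55.
Real GDP 2010 = 5709.5/1.088 = 5247.70.
Change = 5247.70/5194.55 − 1 = 0.0102.

1.02%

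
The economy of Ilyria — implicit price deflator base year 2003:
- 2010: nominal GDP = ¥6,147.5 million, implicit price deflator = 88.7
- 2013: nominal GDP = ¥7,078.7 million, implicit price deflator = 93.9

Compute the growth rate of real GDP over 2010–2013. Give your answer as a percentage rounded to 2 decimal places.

Deflate each year: 2010 → 6147.5/0.887 = 6930.67; 2013 → 7078.7/0.939 = 7538.55.
So real GDP changed by 7538.55/6930.67 − 1 = 0.0877, i.e. 8.77%.

8.77%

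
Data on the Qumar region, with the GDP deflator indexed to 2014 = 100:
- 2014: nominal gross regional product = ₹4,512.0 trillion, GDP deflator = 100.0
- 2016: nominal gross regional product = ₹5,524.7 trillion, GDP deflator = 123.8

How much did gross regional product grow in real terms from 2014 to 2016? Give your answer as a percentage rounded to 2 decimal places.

Real gross regional product 2014 = 4512.0 / 1.000 = 4512.00.
Real gross regional product 2016 = 5524.7 / 1.238 = 4462.60.
Real growth = 4462.60 / 4512.00 − 1 = -0.0109.

-1.09%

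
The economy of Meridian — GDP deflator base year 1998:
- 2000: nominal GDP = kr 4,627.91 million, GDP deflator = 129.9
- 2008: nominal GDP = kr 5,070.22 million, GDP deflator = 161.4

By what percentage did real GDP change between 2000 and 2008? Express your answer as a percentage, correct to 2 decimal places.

-11.82%

Real GDP 2000 = 4627.91 / 1.299 = 3562.67.
Real GDP 2008 = 5070.22 / 1.614 = 3141.40.
Real growth = 3141.40 / 3562.67 − 1 = -0.1182.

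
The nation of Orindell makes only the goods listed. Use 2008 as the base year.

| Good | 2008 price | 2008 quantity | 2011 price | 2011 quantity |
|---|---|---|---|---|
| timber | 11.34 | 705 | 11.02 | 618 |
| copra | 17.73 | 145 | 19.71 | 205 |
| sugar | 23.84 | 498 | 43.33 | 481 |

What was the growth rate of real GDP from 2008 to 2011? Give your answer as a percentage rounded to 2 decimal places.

-1.46%

Real GDP 2008 = Nominal GDP 2008 = 11.34·705 + 17.73·145 + 23.84·498 = 22437.87.
Real GDP 2011 (at 2008 prices) = 11.34·618 + 17.73·205 + 23.84·481 = 22109.81.
Real growth = 22109.81/22437.87 − 1 = -0.0146.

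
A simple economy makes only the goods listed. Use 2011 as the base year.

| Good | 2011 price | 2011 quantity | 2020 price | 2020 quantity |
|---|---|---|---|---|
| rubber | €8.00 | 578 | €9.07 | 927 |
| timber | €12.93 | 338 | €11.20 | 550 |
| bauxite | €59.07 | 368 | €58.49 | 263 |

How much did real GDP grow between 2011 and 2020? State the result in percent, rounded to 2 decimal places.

Real GDP 2011 = Nominal GDP 2011 = 8.00·578 + 12.93·338 + 59.07·368 = 30732.10.
Real GDP 2020 (at 2011 prices) = 8.00·927 + 12.93·550 + 59.07·263 = 30062.91.
Real growth = 30062.91/30732.10 − 1 = -0.0218.

-2.18%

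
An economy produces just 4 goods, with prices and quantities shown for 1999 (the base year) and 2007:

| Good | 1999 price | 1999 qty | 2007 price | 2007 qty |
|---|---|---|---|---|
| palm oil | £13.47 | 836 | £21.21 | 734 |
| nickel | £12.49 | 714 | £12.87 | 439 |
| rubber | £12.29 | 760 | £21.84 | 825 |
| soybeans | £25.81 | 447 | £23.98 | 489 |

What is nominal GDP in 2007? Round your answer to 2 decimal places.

Nominal GDP 2007 = Σ (p_2007 × q_2007) = 21.21·734 + 12.87·439 + 21.84·825 + 23.98·489 = 50962.29.

£50962.29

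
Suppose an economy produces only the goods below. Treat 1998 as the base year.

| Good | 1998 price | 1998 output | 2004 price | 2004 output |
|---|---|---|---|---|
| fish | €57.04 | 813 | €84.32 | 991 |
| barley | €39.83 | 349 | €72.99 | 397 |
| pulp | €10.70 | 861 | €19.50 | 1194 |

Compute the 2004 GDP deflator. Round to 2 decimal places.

159.57

Nominal GDP 2004 = 84.32·991 + 72.99·397 + 19.50·1194 = 135821.15.
Real GDP 2004 (at 1998 prices) = 57.04·991 + 39.83·397 + 10.70·1194 = 85114.95.
Deflator = Nominal/Real × 100 = 135821.15/85114.95 × 100 = 159.574.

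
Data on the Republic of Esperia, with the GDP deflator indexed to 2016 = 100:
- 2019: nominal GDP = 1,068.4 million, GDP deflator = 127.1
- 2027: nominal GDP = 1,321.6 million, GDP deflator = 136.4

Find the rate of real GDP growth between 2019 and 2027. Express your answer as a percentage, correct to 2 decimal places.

Real GDP 2019 = 1068.4 / 1.271 = 840.60.
Real GDP 2027 = 1321.6 / 1.364 = 968.91.
Real growth = 968.91 / 840.60 − 1 = 0.1526.

15.26%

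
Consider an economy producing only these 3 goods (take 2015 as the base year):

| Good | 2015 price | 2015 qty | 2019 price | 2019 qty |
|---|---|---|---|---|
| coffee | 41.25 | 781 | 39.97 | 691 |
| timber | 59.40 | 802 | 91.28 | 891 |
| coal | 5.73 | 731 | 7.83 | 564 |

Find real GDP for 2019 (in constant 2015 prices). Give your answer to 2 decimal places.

Real GDP 2019 = Σ (p_2015 × q_2019) = 41.25·691 + 59.40·891 + 5.73·564 = 84660.87.

84660.87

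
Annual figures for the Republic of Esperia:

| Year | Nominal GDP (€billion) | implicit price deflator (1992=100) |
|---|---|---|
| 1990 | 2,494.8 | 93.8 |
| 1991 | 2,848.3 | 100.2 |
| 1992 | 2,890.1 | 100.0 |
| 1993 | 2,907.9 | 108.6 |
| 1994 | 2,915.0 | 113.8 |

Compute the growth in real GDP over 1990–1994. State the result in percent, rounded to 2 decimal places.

-3.69%

Real GDP 1990 = 2494.8/0.938 = 2659.70.
Real GDP 1994 = 2915.0/1.138 = 2561.51.
Change = 2561.51/2659.70 − 1 = -0.0369.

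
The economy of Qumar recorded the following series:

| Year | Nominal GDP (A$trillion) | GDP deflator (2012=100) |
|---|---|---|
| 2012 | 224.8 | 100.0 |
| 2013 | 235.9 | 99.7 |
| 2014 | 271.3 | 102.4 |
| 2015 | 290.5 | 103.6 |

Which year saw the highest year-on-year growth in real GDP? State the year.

2014

2013: real = 235.9/0.997 = 236.61; growth vs 2012 (224.80) = 5.25%.
2014: real = 271.3/1.024 = 264.94; growth vs 2013 (236.61) = 11.97%.
2015: real = 290.5/1.036 = 280.41; growth vs 2014 (264.94) = 5.84%.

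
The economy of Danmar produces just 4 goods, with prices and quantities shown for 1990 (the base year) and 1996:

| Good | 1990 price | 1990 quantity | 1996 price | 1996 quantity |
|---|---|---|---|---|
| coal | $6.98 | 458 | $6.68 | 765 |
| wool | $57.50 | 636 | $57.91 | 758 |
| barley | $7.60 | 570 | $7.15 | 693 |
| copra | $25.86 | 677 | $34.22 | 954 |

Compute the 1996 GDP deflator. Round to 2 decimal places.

Nominal GDP 1996 = 6.68·765 + 57.91·758 + 7.15·693 + 34.22·954 = 86606.81.
Real GDP 1996 (at 1990 prices) = 6.98·765 + 57.50·758 + 7.60·693 + 25.86·954 = 78861.94.
Deflator = Nominal/Real × 100 = 86606.81/78861.94 × 100 = 109.821.

109.82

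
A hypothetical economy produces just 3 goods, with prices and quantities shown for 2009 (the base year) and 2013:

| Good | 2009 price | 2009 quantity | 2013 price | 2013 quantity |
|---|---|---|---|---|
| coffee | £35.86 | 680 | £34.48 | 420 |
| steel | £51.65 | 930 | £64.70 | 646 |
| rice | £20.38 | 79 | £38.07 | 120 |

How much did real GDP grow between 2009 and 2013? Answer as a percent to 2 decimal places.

Real GDP 2009 = Nominal GDP 2009 = 35.86·680 + 51.65·930 + 20.38·79 = 74029.32.
Real GDP 2013 (at 2009 prices) = 35.86·420 + 51.65·646 + 20.38·120 = 50872.70.
Real growth = 50872.70/74029.32 − 1 = -0.3128.

-31.28%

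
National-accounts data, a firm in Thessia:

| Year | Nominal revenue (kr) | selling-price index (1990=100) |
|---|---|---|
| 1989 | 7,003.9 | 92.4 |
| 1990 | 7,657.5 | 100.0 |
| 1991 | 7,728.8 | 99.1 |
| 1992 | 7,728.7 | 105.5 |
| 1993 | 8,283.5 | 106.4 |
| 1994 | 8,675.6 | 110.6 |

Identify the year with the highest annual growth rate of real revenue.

1993

1990: real = 7657.5/1.000 = 7657.50; growth vs 1989 (7579.98) = 1.02%.
1991: real = 7728.8/0.991 = 7798.99; growth vs 1990 (7657.50) = 1.85%.
1992: real = 7728.7/1.055 = 7325.78; growth vs 1991 (7798.99) = -6.07%.
1993: real = 8283.5/1.064 = 7785.24; growth vs 1992 (7325.78) = 6.27%.
1994: real = 8675.6/1.106 = 7844.12; growth vs 1993 (7785.24) = 0.76%.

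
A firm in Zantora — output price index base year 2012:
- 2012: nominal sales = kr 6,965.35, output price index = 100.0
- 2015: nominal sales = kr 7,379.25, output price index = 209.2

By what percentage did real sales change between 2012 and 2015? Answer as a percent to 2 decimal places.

Real sales 2012 = 6965.35 / 1.000 = 6965.35.
Real sales 2015 = 7379.25 / 2.092 = 3527.37.
Real growth = 3527.37 / 6965.35 − 1 = -0.4936.

-49.36%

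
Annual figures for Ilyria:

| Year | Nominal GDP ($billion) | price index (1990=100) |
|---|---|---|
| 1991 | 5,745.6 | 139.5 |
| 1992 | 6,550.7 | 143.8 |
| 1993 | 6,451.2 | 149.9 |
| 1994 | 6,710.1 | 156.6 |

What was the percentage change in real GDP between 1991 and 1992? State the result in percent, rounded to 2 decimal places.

10.60%

Real GDP 1991 = 5745.6/1.395 = 4118.71.
Real GDP 1992 = 6550.7/1.438 = 4555.42.
Change = 4555.42/4118.71 − 1 = 0.1060.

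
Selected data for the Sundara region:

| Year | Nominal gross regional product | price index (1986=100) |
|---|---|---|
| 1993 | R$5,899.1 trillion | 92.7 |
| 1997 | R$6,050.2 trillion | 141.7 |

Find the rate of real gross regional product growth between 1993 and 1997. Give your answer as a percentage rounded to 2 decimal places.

Deflate each year: 1993 → 5899.1/0.927 = 6363.65; 1997 → 6050.2/1.417 = 4269.72.
So real gross regional product changed by 4269.72/6363.65 − 1 = -0.3290, i.e. -32.90%.

-32.90%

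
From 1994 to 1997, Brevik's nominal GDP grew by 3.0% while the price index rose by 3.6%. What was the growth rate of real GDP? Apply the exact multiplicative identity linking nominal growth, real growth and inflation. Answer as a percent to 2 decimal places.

(1 + g_nom) = (1 + g_real)(1 + π), so g_real = 1.0300 / 1.0360 − 1 = -0.00579.

-0.58%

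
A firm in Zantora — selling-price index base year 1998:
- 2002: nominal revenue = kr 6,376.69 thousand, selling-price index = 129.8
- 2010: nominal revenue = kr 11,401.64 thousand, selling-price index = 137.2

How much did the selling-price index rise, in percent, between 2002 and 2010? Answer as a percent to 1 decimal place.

5.7%

Price-level change = 137.2 / 129.8 − 1 = 0.0570.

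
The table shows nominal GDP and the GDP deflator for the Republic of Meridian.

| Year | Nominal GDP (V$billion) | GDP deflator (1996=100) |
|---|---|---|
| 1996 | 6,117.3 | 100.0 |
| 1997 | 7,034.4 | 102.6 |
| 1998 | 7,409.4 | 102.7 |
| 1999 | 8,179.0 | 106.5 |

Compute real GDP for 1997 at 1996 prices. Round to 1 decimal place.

Real GDP 1997 = 7034.4 / 1.026 = 6856.14.

V$6,856.1 billion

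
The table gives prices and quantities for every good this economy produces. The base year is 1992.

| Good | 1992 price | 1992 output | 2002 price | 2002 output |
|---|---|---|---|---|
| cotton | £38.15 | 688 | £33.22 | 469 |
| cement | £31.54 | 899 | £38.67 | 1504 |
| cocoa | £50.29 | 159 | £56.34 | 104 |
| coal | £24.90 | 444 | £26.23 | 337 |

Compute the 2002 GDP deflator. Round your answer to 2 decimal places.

Nominal GDP 2002 = 33.22·469 + 38.67·1504 + 56.34·104 + 26.23·337 = 88438.73.
Real GDP 2002 (at 1992 prices) = 38.15·469 + 31.54·1504 + 50.29·104 + 24.90·337 = 78949.97.
Deflator = Nominal/Real × 100 = 88438.73/78949.97 × 100 = 112.019.

112.02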